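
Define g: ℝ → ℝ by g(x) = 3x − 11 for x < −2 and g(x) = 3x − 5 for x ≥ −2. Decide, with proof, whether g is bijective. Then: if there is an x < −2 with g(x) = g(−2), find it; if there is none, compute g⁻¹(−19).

-8/3

Both pieces are strictly increasing (slopes 3 and 3), so each is injective on its own interval.
The left piece maps (−∞, −2) onto (−∞, −17); the right piece maps [−2, ∞) onto [−11, ∞).
The images leave a gap (−17 has no preimage), so g is not surjective, hence not bijective.
Because the two images are disjoint, no x < −2 has g(x) = g(−2), so we compute g⁻¹(−19): −19 lies in (−∞, −17), so solve 3x − 11 = −19: x = (−19 + 11)/3 = −8/3.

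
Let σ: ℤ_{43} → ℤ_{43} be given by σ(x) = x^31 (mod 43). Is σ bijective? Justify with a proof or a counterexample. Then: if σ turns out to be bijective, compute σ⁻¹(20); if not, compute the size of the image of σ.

33

Since 43 is prime, the nonzero elements of ℤ_{43} form a cyclic group of order 42.
As gcd(31, 42) = 1, raising to the 31st power is a bijection on this group: if u^31 ≡ v^31 then (uv^{−1})^31 = 1, and the only element of order dividing gcd(31, 42) = 1 is 1, so u = v.
With σ(0) = 0 this makes σ injective on all of ℤ_{43}, hence bijective (finite equal-size domain and codomain). In particular σ is bijective.
Since σ is bijective, we find the preimage of 20. The inverse of x ↦ x^31 on (ℤ_{43})^× is x ↦ x^19, because 31·19 = 589 = 14·42 + 1 ≡ 1 (mod 42) and x^{42} = 1 for x ≠ 0 (Fermat). So σ⁻¹(20) = 20^19 mod 43.
Repeated squaring mod 43: 20^1 ≡ 20, 20^2 ≡ 20² = 400 ≡ 13, 20^4 ≡ 13² = 169 ≡ 40, 20^8 ≡ 40² = 1600 ≡ 9, 20^16 ≡ 9² = 81 ≡ 38. Since 19 = 16 + 2 + 1, 20^19 ≡ 38·13·20: 38·13 = 494 ≡ 21, then 21·20 = 420 ≡ 33. So 20^19 ≡ 33 (mod 43).
Hence σ⁻¹(20) = 33.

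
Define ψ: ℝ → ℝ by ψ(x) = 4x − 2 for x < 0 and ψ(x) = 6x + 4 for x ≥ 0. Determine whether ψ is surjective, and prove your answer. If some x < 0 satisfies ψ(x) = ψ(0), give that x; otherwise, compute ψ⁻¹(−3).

Both pieces are strictly increasing (slopes 4 and 6), so each is injective on its own interval.
The left piece maps (−∞, 0) onto (−∞, −2); the right piece maps [0, ∞) onto [4, ∞).
The union (−∞, −2) ∪ [4, ∞) omits the interval between −2 and 4; in particular −2 has no preimage. So ψ is not surjective.
Because the two images are disjoint, no x < 0 has ψ(x) = ψ(0), so we compute ψ⁻¹(−3): −3 lies in (−∞, −2), so solve 4x − 2 = −3: x = (−3 + 2)/4 = −1/4.

-1/4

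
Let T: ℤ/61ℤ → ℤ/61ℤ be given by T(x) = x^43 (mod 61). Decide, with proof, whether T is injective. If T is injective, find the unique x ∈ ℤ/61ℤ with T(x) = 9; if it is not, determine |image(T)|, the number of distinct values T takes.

Since 61 is prime, the nonzero elements of ℤ/61ℤ form a cyclic group of order 60.
As gcd(43, 60) = 1, raising to the 43rd power is a bijection on this group: if x_1^43 ≡ x_2^43 then (x_1x_2^{−1})^43 = 1, and the only element of order dividing gcd(43, 60) = 1 is 1, so x_1 = x_2.
With T(0) = 0 this makes T injective on all of ℤ/61ℤ, hence bijective (finite equal-size domain and codomain). In particular T is injective.
Since T is injective, we find the preimage of 9. The inverse of x ↦ x^43 on (ℤ/61ℤ)^× is x ↦ x^7, because 43·7 = 301 = 5·60 + 1 ≡ 1 (mod 60) and x^{60} = 1 for x ≠ 0 (Fermat). So T⁻¹(9) = 9^7 mod 61.
Repeated squaring mod 61: 9^1 ≡ 9, 9^2 ≡ 9² = 81 ≡ 20, 9^4 ≡ 20² = 400 ≡ 34. Since 7 = 4 + 2 + 1, 9^7 ≡ 34·20·9: 34·20 = 680 ≡ 9, then 9·9 = 81 ≡ 20. So 9^7 ≡ 20 (mod 61).
Hence T⁻¹(9) = 20.

20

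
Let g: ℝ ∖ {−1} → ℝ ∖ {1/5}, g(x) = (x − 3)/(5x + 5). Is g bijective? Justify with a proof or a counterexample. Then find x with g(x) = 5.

Suppose g(a) = g(b). Cross-multiplying: (a − 3)(5b + 5) = (b − 3)(5a + 5).
Expanding both sides and cancelling the symmetric terms leaves 20·(a − b) = 0. Since 20 ≠ 0, a = b. So g is injective.
For any y ≠ 1/5, solving y(5x + 5) = x − 3 for x gives a well-defined x ≠ −1. So g is surjective.
Hence g is bijective.
Solving g(x) = 5: cross-multiplying gives x − 3 = 5(5x + 5), which rearranges to −24x = 28, so x = −7/6.

-7/6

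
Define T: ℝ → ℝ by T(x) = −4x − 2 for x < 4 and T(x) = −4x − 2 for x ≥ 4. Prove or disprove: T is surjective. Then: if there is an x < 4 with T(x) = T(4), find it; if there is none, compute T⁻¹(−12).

5/2

Both pieces are strictly decreasing (slopes −4 and −4), so each is injective on its own interval.
The left piece maps (−∞, 4) onto (−18, ∞); the right piece maps [4, ∞) onto (−∞, −18].
These images together cover ℝ, so T is surjective.
Because the two images are disjoint, no x < 4 has T(x) = T(4), so we compute T⁻¹(−12): −12 lies in (−18, ∞), so solve −4x − 2 = −12: x = (−12 + 2)/(−4) = 5/2.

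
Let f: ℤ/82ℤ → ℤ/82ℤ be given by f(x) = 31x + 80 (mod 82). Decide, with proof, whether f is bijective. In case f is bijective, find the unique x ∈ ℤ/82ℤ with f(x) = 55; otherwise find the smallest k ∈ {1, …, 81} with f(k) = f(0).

If f(x_1) = f(x_2), then 31x_1 ≡ 31x_2 (mod 82). Because gcd(31, 82) = 1, we may cancel 31 to get x_1 ≡ x_2 (mod 82).
We now compute 31⁻¹ mod 82 explicitly. Euclid's algorithm: 82 = 2·31 + 20, 31 = 1·20 + 11, 20 = 1·11 + 9, 11 = 1·9 + 2, 9 = 4·2 + 1; back-substituting gives 1 = 45·31 − 17·82, so 31⁻¹ ≡ 45 (mod 82).
Then y ↦ 45(y − 80) is a two-sided inverse to f, so every y ∈ ℤ/82ℤ has a preimage.
So f is bijective.
Since f is bijective, we compute f⁻¹(55): solve 31x + 80 ≡ 55 (mod 82), i.e. 31x ≡ 57 (mod 82).
Multiplying by 31⁻¹ = 45 gives x ≡ 45·57 = 2565 = 31·82 + 23 ≡ 23 (mod 82).
Check: f(23) = 31·23 + 80 = 793 = 9·82 + 55 ≡ 55 (mod 82).

23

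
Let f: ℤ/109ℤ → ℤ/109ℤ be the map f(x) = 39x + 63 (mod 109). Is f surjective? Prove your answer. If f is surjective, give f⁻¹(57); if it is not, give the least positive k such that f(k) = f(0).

Recall: surjectivity means every element of the codomain has a preimage under f.
Since gcd(39, 109) = 1, 39 is invertible modulo 109. Euclid's algorithm: 109 = 2·39 + 31, 39 = 1·31 + 8, 31 = 3·8 + 7, 8 = 1·7 + 1; back-substituting gives 1 = 14·39 − 5·109, so 39⁻¹ ≡ 14 (mod 109).
For any y ∈ ℤ/109ℤ, x = 14(y − 63) mod 109 satisfies f(x) = 39·14(y − 63) + 63 ≡ y (since 39·14 ≡ 1 mod 109). So every y has a preimage.
Thus f is surjective.
Since f is surjective, we compute f⁻¹(57): solve 39x + 63 ≡ 57 (mod 109), i.e. 39x ≡ 103 (mod 109).
Multiplying by 39⁻¹ = 14 gives x ≡ 14·103 = 1442 = 13·109 + 25 ≡ 25 (mod 109).
Check: f(25) = 39·25 + 63 = 1038 = 9·109 + 57 ≡ 57 (mod 109).

25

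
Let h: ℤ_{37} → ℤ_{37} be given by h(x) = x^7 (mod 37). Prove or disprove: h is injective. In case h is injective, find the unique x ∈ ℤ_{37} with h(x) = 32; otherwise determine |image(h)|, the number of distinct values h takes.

Since 37 is prime, the nonzero elements of ℤ_{37} form a cyclic group of order 36.
As gcd(7, 36) = 1, raising to the 7th power is a bijection on this group: if x_1^7 ≡ x_2^7 then (x_1x_2^{−1})^7 = 1, and the only element of order dividing gcd(7, 36) = 1 is 1, so x_1 = x_2.
With h(0) = 0 this makes h injective on all of ℤ_{37}, hence bijective (finite equal-size domain and codomain). In particular h is injective.
Since h is injective, we find the preimage of 32. The inverse of x ↦ x^7 on (ℤ_{37})^× is x ↦ x^31, because 7·31 = 217 = 6·36 + 1 ≡ 1 (mod 36) and x^{36} = 1 for x ≠ 0 (Fermat). So h⁻¹(32) = 32^31 mod 37.
Repeated squaring mod 37: 32^1 ≡ 32, 32^2 ≡ 32² = 1024 ≡ 25, 32^4 ≡ 25² = 625 ≡ 33, 32^8 ≡ 33² = 1089 ≡ 16, 32^16 ≡ 16² = 256 ≡ 34. Since 31 = 16 + 8 + 4 + 2 + 1, 32^31 ≡ 34·16·33·25·32: 34·16 = 544 ≡ 26, then 26·33 = 858 ≡ 7, then 7·25 = 175 ≡ 27, then 27·32 = 864 ≡ 13. So 32^31 ≡ 13 (mod 37).
Hence h⁻¹(32) = 13.

13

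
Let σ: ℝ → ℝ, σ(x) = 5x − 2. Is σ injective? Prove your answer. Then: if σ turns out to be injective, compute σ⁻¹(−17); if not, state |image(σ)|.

-3

Suppose σ(u) = σ(v). Then 5u − 2 = 5v − 2, so 5u = 5v, thus u = v.
Hence σ is injective.
Since σ is injective, we compute σ⁻¹(−17) = (−17 + 2)/5 = −3.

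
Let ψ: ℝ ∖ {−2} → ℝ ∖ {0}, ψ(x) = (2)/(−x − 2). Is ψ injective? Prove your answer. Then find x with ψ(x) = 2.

-3

Suppose ψ(u) = ψ(v). Cross-multiplying: (2)(−v − 2) = (2)(−u − 2).
Expanding both sides and cancelling the symmetric terms leaves 2·(u − v) = 0. Since 2 ≠ 0, u = v. So ψ is injective.
Solving ψ(x) = 2: cross-multiplying gives 2 = 2(−x − 2), which rearranges to 2x = −6, so x = −3.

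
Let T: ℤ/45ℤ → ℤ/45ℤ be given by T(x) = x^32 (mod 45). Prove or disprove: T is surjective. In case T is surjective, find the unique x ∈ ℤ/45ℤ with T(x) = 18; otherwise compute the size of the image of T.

T(3): Repeated squaring mod 45: 3^1 ≡ 3, 3^2 ≡ 3² = 9, 3^4 ≡ 9² = 81 ≡ 36, 3^8 ≡ 36² = 1296 ≡ 36, 3^16 ≡ 36² = 1296 ≡ 36, 3^32 ≡ 36² = 1296 ≡ 36. So 3^32 ≡ 36 (mod 45).
T(6): Repeated squaring mod 45: 6^1 ≡ 6, 6^2 ≡ 6² = 36, 6^4 ≡ 36² = 1296 ≡ 36, 6^8 ≡ 36² = 1296 ≡ 36, 6^16 ≡ 36² = 1296 ≡ 36, 6^32 ≡ 36² = 1296 ≡ 36. So 6^32 ≡ 36 (mod 45).
So T(3) = T(6) = 36 while 3 ≠ 6, hence T is not injective.
A non-injective map from the 45-element set ℤ/45ℤ to itself takes at most 44 distinct values, so it cannot be surjective. Therefore T is not surjective.
Since T is not surjective, we determine |image(T)|. Computing x^32 mod 45 for each x (by repeated squaring, reducing mod 45 at every step), the values T(0), T(1), …, T(44) are: 0, 1, 31, 36, 16, 25, 36, 31, 1, 36, 10, 31, 36, 16, 16, 0, 31, 1, 36, 1, 40, 36, 16, 16, 36, 40, 1, 36, 1, 31, 0, 16, 16, 36, 31, 10, 36, 1, 31, 36, 25, 16, 36, 31, 1.
The distinct values are {0, 1, 10, 16, 25, 31, 36, 40}; there are 8 of them.

8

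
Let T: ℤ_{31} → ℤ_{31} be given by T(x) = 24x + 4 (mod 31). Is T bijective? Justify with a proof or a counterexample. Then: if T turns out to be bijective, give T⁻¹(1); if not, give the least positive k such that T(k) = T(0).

Recall that injectivity means: for all x_1, x_2 in the domain, T(x_1) = T(x_2) implies x_1 = x_2.
Suppose T(x_1) = T(x_2) in ℤ_{31}. Then 24x_1 + 4 ≡ 24x_2 + 4 (mod 31), hence 24(x_1 − x_2) ≡ 0 (mod 31).
Since gcd(24, 31) = 1, 24 is invertible modulo 31, thus x_1 − x_2 ≡ 0 (mod 31), i.e. x_1 = x_2.
We now compute 24⁻¹ mod 31 explicitly. Euclid's algorithm: 31 = 1·24 + 7, 24 = 3·7 + 3, 7 = 2·3 + 1; back-substituting gives 1 = 22·24 − 17·31, so 24⁻¹ ≡ 22 (mod 31).
Then y ↦ 22(y − 4) is a two-sided inverse to T, so every y ∈ ℤ_{31} has a preimage.
So T is bijective.
Since T is bijective, we compute T⁻¹(1): solve 24x + 4 ≡ 1 (mod 31), i.e. 24x ≡ 28 (mod 31).
Multiplying by 24⁻¹ = 22 gives x ≡ 22·28 = 616 = 19·31 + 27 ≡ 27 (mod 31).
Check: T(27) = 24·27 + 4 = 652 = 21·31 + 1 ≡ 1 (mod 31).

27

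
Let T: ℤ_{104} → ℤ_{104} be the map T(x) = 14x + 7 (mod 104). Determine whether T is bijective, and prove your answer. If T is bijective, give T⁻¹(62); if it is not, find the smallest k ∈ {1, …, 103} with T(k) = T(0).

We have gcd(14, 104) = 2 > 1. Taking s = 0 and t = 52: T(0) = 7 and T(52) = 14·52 + 7 = 735 ≡ 7 (mod 104).
So T(0) = T(52) while 0 ≠ 52, so T is not injective, hence not bijective.
Since T is not bijective, we find the least positive k with T(k) = T(0): this means 14k ≡ 0 (mod 104), i.e. 104 ∣ 14k. Since gcd(14, 104) = 2, dividing through by 2 this holds exactly when 52 ∣ 7k, and as gcd(7, 52) = 1, exactly when 52 ∣ k.
The smallest positive such k is 52.

52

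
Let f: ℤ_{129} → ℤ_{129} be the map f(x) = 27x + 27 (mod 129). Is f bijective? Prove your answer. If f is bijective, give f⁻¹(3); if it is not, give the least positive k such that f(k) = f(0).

43

We have gcd(27, 129) = 3 > 1. Taking a = 0 and b = 43: f(0) = 27 and f(43) = 27·43 + 27 = 1188 ≡ 27 (mod 129).
So f(0) = f(43) while 0 ≠ 43, therefore f is not injective, hence not bijective.
Since f is not bijective, we find the least positive k with f(k) = f(0): this means 27k ≡ 0 (mod 129), i.e. 129 ∣ 27k. Since gcd(27, 129) = 3, dividing through by 3 this holds exactly when 43 ∣ 9k, and as gcd(9, 43) = 1, exactly when 43 ∣ k.
The smallest positive such k is 43.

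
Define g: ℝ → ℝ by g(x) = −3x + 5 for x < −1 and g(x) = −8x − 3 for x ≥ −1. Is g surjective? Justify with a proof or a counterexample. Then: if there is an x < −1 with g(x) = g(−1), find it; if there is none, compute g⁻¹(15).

-10/3

Both pieces are strictly decreasing (slopes −3 and −8), so each is injective on its own interval.
The left piece maps (−∞, −1) onto (8, ∞); the right piece maps [−1, ∞) onto (−∞, 5].
The union (8, ∞) ∪ (−∞, 5] omits the interval between 8 and 5; in particular 8 has no preimage. So g is not surjective.
Because the two images are disjoint, no x < −1 has g(x) = g(−1), so we compute g⁻¹(15): 15 lies in (8, ∞), so solve −3x + 5 = 15: x = (15 − 5)/(−3) = −10/3.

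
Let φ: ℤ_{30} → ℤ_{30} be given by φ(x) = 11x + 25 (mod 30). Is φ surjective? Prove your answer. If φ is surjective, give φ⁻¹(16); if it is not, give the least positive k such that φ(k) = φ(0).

Since gcd(11, 30) = 1, 11 is invertible modulo 30. Euclid's algorithm: 30 = 2·11 + 8, 11 = 1·8 + 3, 8 = 2·3 + 2, 3 = 1·2 + 1; back-substituting gives 1 = 11·11 − 4·30, so 11⁻¹ ≡ 11 (mod 30).
For any y ∈ ℤ_{30}, x = 11(y − 25) mod 30 satisfies φ(x) = 11·11(y − 25) + 25 ≡ y (since 11·11 ≡ 1 mod 30). So every y has a preimage.
So φ is surjective.
Since φ is surjective, we compute φ⁻¹(16): solve 11x + 25 ≡ 16 (mod 30), i.e. 11x ≡ 21 (mod 30).
Multiplying by 11⁻¹ = 11 gives x ≡ 11·21 = 231 = 7·30 + 21 ≡ 21 (mod 30).
Check: φ(21) = 11·21 + 25 = 256 = 8·30 + 16 ≡ 16 (mod 30).

21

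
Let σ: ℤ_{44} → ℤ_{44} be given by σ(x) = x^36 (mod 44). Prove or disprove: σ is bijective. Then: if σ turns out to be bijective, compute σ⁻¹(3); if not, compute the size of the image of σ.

12

σ(10): Repeated squaring mod 44: 10^1 ≡ 10, 10^2 ≡ 10² = 100 ≡ 12, 10^4 ≡ 12² = 144 ≡ 12, 10^8 ≡ 12² = 144 ≡ 12, 10^16 ≡ 12² = 144 ≡ 12, 10^32 ≡ 12² = 144 ≡ 12. Since 36 = 32 + 4, 10^36 ≡ 12·12: 12·12 = 144 ≡ 12. So 10^36 ≡ 12 (mod 44).
σ(12): Repeated squaring mod 44: 12^1 ≡ 12, 12^2 ≡ 12² = 144 ≡ 12, 12^4 ≡ 12² = 144 ≡ 12, 12^8 ≡ 12² = 144 ≡ 12, 12^16 ≡ 12² = 144 ≡ 12, 12^32 ≡ 12² = 144 ≡ 12. Since 36 = 32 + 4, 12^36 ≡ 12·12: 12·12 = 144 ≡ 12. So 12^36 ≡ 12 (mod 44).
So σ(10) = σ(12) = 12 while 10 ≠ 12, thus σ is not injective, hence not bijective.
Since σ is not bijective, we determine |image(σ)|. Computing x^36 mod 44 for each x (by repeated squaring, reducing mod 44 at every step), the values σ(0), σ(1), …, σ(43) are: 0, 1, 20, 25, 4, 5, 16, 37, 36, 9, 12, 33, 12, 9, 36, 37, 16, 5, 4, 25, 20, 1, 0, 1, 20, 25, 4, 5, 16, 37, 36, 9, 12, 33, 12, 9, 36, 37, 16, 5, 4, 25, 20, 1.
The distinct values are {0, 1, 4, 5, 9, 12, 16, 20, 25, 33, 36, 37}; there are 12 of them.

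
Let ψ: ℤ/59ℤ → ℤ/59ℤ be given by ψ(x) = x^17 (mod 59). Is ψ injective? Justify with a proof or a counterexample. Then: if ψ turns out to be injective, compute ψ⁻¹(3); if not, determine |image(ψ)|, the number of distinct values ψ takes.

Since 59 is prime, the nonzero elements of ℤ/59ℤ form a cyclic group of order 58.
As gcd(17, 58) = 1, raising to the 17th power is a bijection on this group: if s^17 ≡ t^17 then (st^{−1})^17 = 1, and the only element of order dividing gcd(17, 58) = 1 is 1, so s = t.
With ψ(0) = 0 this makes ψ injective on all of ℤ/59ℤ, hence bijective (finite equal-size domain and codomain). In particular ψ is injective.
Since ψ is injective, we find the preimage of 3. The inverse of x ↦ x^17 on (ℤ/59ℤ)^× is x ↦ x^41, because 17·41 = 697 = 12·58 + 1 ≡ 1 (mod 58) and x^{58} = 1 for x ≠ 0 (Fermat). So ψ⁻¹(3) = 3^41 mod 59.
Repeated squaring mod 59: 3^1 ≡ 3, 3^2 ≡ 3² = 9, 3^4 ≡ 9² = 81 ≡ 22, 3^8 ≡ 22² = 484 ≡ 12, 3^16 ≡ 12² = 144 ≡ 26, 3^32 ≡ 26² = 676 ≡ 27. Since 41 = 32 + 8 + 1, 3^41 ≡ 27·12·3: 27·12 = 324 ≡ 29, then 29·3 = 87 ≡ 28. So 3^41 ≡ 28 (mod 59).
Hence ψ⁻¹(3) = 28.

28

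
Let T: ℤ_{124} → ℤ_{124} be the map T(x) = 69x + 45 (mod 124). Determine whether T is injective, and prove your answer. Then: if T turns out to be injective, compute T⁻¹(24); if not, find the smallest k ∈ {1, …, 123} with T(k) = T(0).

Suppose T(a) = T(b) in ℤ_{124}. Then 69a + 45 ≡ 69b + 45 (mod 124), hence 69(a − b) ≡ 0 (mod 124).
Since gcd(69, 124) = 1, 69 is invertible modulo 124, thus a − b ≡ 0 (mod 124), i.e. a = b.
Thus T is injective.
We now compute 69⁻¹ mod 124 explicitly. Euclid's algorithm: 124 = 1·69 + 55, 69 = 1·55 + 14, 55 = 3·14 + 13, 14 = 1·13 + 1; back-substituting gives 1 = 9·69 − 5·124, so 69⁻¹ ≡ 9 (mod 124).
Since T is injective, we compute T⁻¹(24): solve 69x + 45 ≡ 24 (mod 124), i.e. 69x ≡ 103 (mod 124).
Multiplying by 69⁻¹ = 9 gives x ≡ 9·103 = 927 = 7·124 + 59 ≡ 59 (mod 124).
Check: T(59) = 69·59 + 45 = 4116 = 33·124 + 24 ≡ 24 (mod 124).

59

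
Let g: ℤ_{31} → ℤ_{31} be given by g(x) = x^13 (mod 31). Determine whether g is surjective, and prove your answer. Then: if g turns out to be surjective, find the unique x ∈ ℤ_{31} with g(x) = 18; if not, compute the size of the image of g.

Since 31 is prime, the nonzero elements of ℤ_{31} form a cyclic group of order 30.
As gcd(13, 30) = 1, raising to the 13th power is a bijection on this group: if x_1^13 ≡ x_2^13 then (x_1x_2^{−1})^13 = 1, and the only element of order dividing gcd(13, 30) = 1 is 1, so x_1 = x_2.
With g(0) = 0 this makes g injective on all of ℤ_{31}, hence bijective (finite equal-size domain and codomain). In particular g is surjective.
Since g is surjective, we find the preimage of 18. The inverse of x ↦ x^13 on (ℤ_{31})^× is x ↦ x^7, because 13·7 = 91 = 3·30 + 1 ≡ 1 (mod 30) and x^{30} = 1 for x ≠ 0 (Fermat). So g⁻¹(18) = 18^7 mod 31.
Repeated squaring mod 31: 18^1 ≡ 18, 18^2 ≡ 18² = 324 ≡ 14, 18^4 ≡ 14² = 196 ≡ 10. Since 7 = 4 + 2 + 1, 18^7 ≡ 10·14·18: 10·14 = 140 ≡ 16, then 16·18 = 288 ≡ 9. So 18^7 ≡ 9 (mod 31).
Hence g⁻¹(18) = 9.

9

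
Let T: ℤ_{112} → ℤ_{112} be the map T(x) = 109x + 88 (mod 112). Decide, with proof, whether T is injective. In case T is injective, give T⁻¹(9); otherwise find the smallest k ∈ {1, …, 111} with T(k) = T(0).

Recall that T is injective if T(a) = T(b) implies a = b.
Suppose T(a) = T(b) in ℤ_{112}. Then 109a + 88 ≡ 109b + 88 (mod 112), therefore 109(a − b) ≡ 0 (mod 112).
Since gcd(109, 112) = 1, 109 is invertible modulo 112, so a − b ≡ 0 (mod 112), i.e. a = b.
Thus T is injective.
We now compute 109⁻¹ mod 112 explicitly. Euclid's algorithm: 112 = 1·109 + 3, 109 = 36·3 + 1; back-substituting gives 1 = 37·109 − 36·112, so 109⁻¹ ≡ 37 (mod 112).
Since T is injective, we find T⁻¹(9): we need 109x ≡ 9 − 88 ≡ 33 (mod 112). Using 109⁻¹ = 37: x ≡ 37·33 = 1221 = 10·112 + 101, so x = 101.
Check: T(101) = 109·101 + 88 = 11097 = 99·112 + 9 ≡ 9 (mod 112).

101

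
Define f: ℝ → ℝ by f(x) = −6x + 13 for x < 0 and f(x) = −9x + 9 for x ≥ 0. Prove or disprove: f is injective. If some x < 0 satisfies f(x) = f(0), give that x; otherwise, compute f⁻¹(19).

-1

Both pieces are strictly decreasing (slopes −6 and −9), so each is injective on its own interval.
The left piece maps (−∞, 0) onto (13, ∞); the right piece maps [0, ∞) onto (−∞, 9].
These images are disjoint, so no value is attained by both pieces. Therefore f is injective.
Because the two images are disjoint, no x < 0 has f(x) = f(0), so we compute f⁻¹(19): 19 lies in (13, ∞), so solve −6x + 13 = 19: x = (19 − 13)/(−6) = −1.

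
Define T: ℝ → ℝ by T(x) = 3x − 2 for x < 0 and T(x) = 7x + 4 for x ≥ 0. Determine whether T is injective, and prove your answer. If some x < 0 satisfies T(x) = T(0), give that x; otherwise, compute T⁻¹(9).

5/7

Both pieces are strictly increasing (slopes 3 and 7), so each is injective on its own interval.
The left piece maps (−∞, 0) onto (−∞, −2); the right piece maps [0, ∞) onto [4, ∞).
These images are disjoint, so no value is attained by both pieces. Thus T is injective.
Because the two images are disjoint, no x < 0 has T(x) = T(0), so we compute T⁻¹(9): 9 lies in [4, ∞), so solve 7x + 4 = 9: x = (9 − 4)/7 = 5/7.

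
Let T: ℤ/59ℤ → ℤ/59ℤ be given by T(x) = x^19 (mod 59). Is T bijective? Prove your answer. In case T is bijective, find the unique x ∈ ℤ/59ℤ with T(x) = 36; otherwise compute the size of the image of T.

Since 59 is prime, the nonzero elements of ℤ/59ℤ form a cyclic group of order 58.
As gcd(19, 58) = 1, raising to the 19th power is a bijection on this group: if s^19 ≡ t^19 then (st^{−1})^19 = 1, and the only element of order dividing gcd(19, 58) = 1 is 1, so s = t.
With T(0) = 0 this makes T injective on all of ℤ/59ℤ, hence bijective (finite equal-size domain and codomain). In particular T is bijective.
Since T is bijective, we find the preimage of 36. The inverse of x ↦ x^19 on (ℤ/59ℤ)^× is x ↦ x^55, because 19·55 = 1045 = 18·58 + 1 ≡ 1 (mod 58) and x^{58} = 1 for x ≠ 0 (Fermat). So T⁻¹(36) = 36^55 mod 59.
Repeated squaring mod 59: 36^1 ≡ 36, 36^2 ≡ 36² = 1296 ≡ 57, 36^4 ≡ 57² = 3249 ≡ 4, 36^8 ≡ 4² = 16, 36^16 ≡ 16² = 256 ≡ 20, 36^32 ≡ 20² = 400 ≡ 46. Since 55 = 32 + 16 + 4 + 2 + 1, 36^55 ≡ 46·20·4·57·36: 46·20 = 920 ≡ 35, then 35·4 = 140 ≡ 22, then 22·57 = 1254 ≡ 15, then 15·36 = 540 ≡ 9. So 36^55 ≡ 9 (mod 59).
Hence T⁻¹(36) = 9.

9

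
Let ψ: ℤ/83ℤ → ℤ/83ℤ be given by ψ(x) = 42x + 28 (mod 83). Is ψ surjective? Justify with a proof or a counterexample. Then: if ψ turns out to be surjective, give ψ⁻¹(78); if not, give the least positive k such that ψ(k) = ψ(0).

17

By definition, surjectivity means every element of the codomain has a preimage under ψ.
Since gcd(42, 83) = 1, 42 is invertible modulo 83. Euclid's algorithm: 83 = 1·42 + 41, 42 = 1·41 + 1; back-substituting gives 1 = 2·42 − 1·83, so 42⁻¹ ≡ 2 (mod 83).
For any y ∈ ℤ/83ℤ, x = 2(y − 28) mod 83 satisfies ψ(x) = 42·2(y − 28) + 28 ≡ y (since 42·2 ≡ 1 mod 83). So every y has a preimage.
So ψ is surjective.
Since ψ is surjective, we find ψ⁻¹(78): we need 42x ≡ 78 − 28 ≡ 50 (mod 83). Using 42⁻¹ = 2: x ≡ 2·50 = 100 = 1·83 + 17, so x = 17.
Check: ψ(17) = 42·17 + 28 = 742 = 8·83 + 78 ≡ 78 (mod 83).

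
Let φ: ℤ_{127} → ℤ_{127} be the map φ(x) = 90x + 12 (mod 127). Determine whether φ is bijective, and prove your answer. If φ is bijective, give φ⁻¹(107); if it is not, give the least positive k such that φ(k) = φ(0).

121

By definition, injectivity means: for all s, t in the domain, φ(s) = φ(t) implies s = t.
If φ(s) = φ(t), then 90s ≡ 90t (mod 127). Because gcd(90, 127) = 1, we may cancel 90 to get s ≡ t (mod 127).
We now compute 90⁻¹ mod 127 explicitly. Euclid's algorithm: 127 = 1·90 + 37, 90 = 2·37 + 16, 37 = 2·16 + 5, 16 = 3·5 + 1; back-substituting gives 1 = 24·90 − 17·127, so 90⁻¹ ≡ 24 (mod 127).
For any y ∈ ℤ_{127}, x = 24(y − 12) mod 127 satisfies φ(x) = 90·24(y − 12) + 12 ≡ y (since 90·24 ≡ 1 mod 127). So every y has a preimage.
Hence φ is bijective.
Since φ is bijective, we compute φ⁻¹(107): solve 90x + 12 ≡ 107 (mod 127), i.e. 90x ≡ 95 (mod 127).
Multiplying by 90⁻¹ = 24 gives x ≡ 24·95 = 2280 = 17·127 + 121 ≡ 121 (mod 127).
Check: φ(121) = 90·121 + 12 = 10902 = 85·127 + 107 ≡ 107 (mod 127).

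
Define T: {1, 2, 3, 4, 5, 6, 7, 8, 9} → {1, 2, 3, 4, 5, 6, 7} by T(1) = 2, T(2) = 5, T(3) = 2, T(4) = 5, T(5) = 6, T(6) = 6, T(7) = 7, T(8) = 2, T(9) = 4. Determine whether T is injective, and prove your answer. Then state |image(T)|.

T(1) = 2 = T(3) with 1 ≠ 3, so T is not injective.
The image of T is {2, 4, 5, 6, 7}, which has 5 elements.

5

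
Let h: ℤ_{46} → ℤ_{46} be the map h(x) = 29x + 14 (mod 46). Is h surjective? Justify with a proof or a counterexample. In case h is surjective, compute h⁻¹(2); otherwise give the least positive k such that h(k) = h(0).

Since gcd(29, 46) = 1, 29 is invertible modulo 46. Euclid's algorithm: 46 = 1·29 + 17, 29 = 1·17 + 12, 17 = 1·12 + 5, 12 = 2·5 + 2, 5 = 2·2 + 1; back-substituting gives 1 = 27·29 − 17·46, so 29⁻¹ ≡ 27 (mod 46).
For any y ∈ ℤ_{46}, x = 27(y − 14) mod 46 satisfies h(x) = 29·27(y − 14) + 14 ≡ y (since 29·27 ≡ 1 mod 46). So every y has a preimage.
So h is surjective.
Since h is surjective, we compute h⁻¹(2): solve 29x + 14 ≡ 2 (mod 46), i.e. 29x ≡ 34 (mod 46).
Multiplying by 29⁻¹ = 27 gives x ≡ 27·34 = 918 = 19·46 + 44 ≡ 44 (mod 46).
Check: h(44) = 29·44 + 14 = 1290 = 28·46 + 2 ≡ 2 (mod 46).

44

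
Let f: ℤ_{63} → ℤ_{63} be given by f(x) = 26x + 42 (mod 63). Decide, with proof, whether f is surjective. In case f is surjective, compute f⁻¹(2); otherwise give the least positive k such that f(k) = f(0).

Recall: surjectivity means every element of the codomain has a preimage under f.
Since gcd(26, 63) = 1, 26 is invertible modulo 63. Euclid's algorithm: 63 = 2·26 + 11, 26 = 2·11 + 4, 11 = 2·4 + 3, 4 = 1·3 + 1; back-substituting gives 1 = 17·26 − 7·63, so 26⁻¹ ≡ 17 (mod 63).
Then y ↦ 17(y − 42) is a two-sided inverse to f, so every y ∈ ℤ_{63} has a preimage.
Hence f is surjective.
Since f is surjective, we find f⁻¹(2): we need 26x ≡ 2 − 42 ≡ 23 (mod 63). Using 26⁻¹ = 17: x ≡ 17·23 = 391 = 6·63 + 13, so x = 13.
Check: f(13) = 26·13 + 42 = 380 = 6·63 + 2 ≡ 2 (mod 63).

13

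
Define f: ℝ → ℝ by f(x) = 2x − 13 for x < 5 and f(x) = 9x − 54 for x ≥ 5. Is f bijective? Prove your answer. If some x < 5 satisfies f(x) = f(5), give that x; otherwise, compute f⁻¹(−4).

2

Both pieces are strictly increasing (slopes 2 and 9), so each is injective on its own interval.
The left piece maps (−∞, 5) onto (−∞, −3); the right piece maps [5, ∞) onto [−9, ∞).
These images overlap. In particular f(5) = −9 (right piece), and solving 2x − 13 = −9 on the left piece gives x = 2 < 5.
So f(2) = f(5) with 2 ≠ 5, and f is not injective, hence not bijective. This x = 2 is the requested value below 5.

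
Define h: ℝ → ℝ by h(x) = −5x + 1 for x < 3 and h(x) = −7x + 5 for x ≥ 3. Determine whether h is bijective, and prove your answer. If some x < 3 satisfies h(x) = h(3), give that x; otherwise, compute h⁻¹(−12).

Both pieces are strictly decreasing (slopes −5 and −7), so each is injective on its own interval.
The left piece maps (−∞, 3) onto (−14, ∞); the right piece maps [3, ∞) onto (−∞, −16].
The images leave a gap (−14 has no preimage), so h is not surjective, hence not bijective.
Because the two images are disjoint, no x < 3 has h(x) = h(3), so we compute h⁻¹(−12): −12 lies in (−14, ∞), so solve −5x + 1 = −12: x = (−12 − 1)/(−5) = 13/5.

13/5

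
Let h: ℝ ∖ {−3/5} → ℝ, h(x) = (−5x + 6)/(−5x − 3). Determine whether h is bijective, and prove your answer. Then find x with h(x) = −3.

-3/20

If h(x) = 1, cross-multiplying gives −5(−5x + 6) = −5(−5x − 3), which simplifies to −30 = 15 — false.  So 1 has no preimage and h is not surjective.
Thus h is not bijective.
Solving h(x) = −3: cross-multiplying gives −5x + 6 = −3(−5x − 3), which rearranges to −20x = 3, so x = −3/20.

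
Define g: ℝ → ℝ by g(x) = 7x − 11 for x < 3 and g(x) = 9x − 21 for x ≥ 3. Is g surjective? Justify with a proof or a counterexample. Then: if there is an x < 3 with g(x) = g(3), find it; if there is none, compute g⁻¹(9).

17/7

Both pieces are strictly increasing (slopes 7 and 9), so each is injective on its own interval.
The left piece maps (−∞, 3) onto (−∞, 10); the right piece maps [3, ∞) onto [6, ∞).
The union (−∞, 10) ∪ [6, ∞) covers ℝ, so g is surjective.
For the follow-up: the images overlap, so an x < 3 with g(x) = g(3) exists. g(3) = 6; solving 7x − 11 = 6 for x < 3 gives x = (6 + 11)/7 = 17/7.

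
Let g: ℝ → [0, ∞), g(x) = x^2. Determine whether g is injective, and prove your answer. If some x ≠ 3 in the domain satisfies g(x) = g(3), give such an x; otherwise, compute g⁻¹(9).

g(3) = 9 = (−3)^2 = g(−3) (since 2 is even), with 3 ≠ −3. So g is not injective.
For the follow-up, such an x exists: taking x = −3 ∈ ℝ gives g(−3) = 9 = g(3) with −3 ≠ 3.

-3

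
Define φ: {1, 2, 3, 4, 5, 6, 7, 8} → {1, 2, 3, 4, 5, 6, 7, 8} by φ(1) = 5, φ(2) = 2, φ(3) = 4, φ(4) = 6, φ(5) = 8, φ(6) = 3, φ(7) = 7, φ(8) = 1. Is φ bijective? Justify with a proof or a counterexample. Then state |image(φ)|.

8

The values 5, 2, 4, 6, 8, 3, 7, 1 are a permutation of {1, 2, 3, 4, 5, 6, 7, 8}: each element appears exactly once.
So φ is injective and surjective, hence bijective.
The image of φ is {1, 2, 3, 4, 5, 6, 7, 8}, which has 8 elements.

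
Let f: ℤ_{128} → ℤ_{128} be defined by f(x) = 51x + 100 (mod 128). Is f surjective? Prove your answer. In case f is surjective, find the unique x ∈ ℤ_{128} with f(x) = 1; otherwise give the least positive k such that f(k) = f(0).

Since gcd(51, 128) = 1, 51 is invertible modulo 128. Euclid's algorithm: 128 = 2·51 + 26, 51 = 1·26 + 25, 26 = 1·25 + 1; back-substituting gives 1 = 123·51 − 49·128, so 51⁻¹ ≡ 123 (mod 128).
Then y ↦ 123(y − 100) is a two-sided inverse to f, so every y ∈ ℤ_{128} has a preimage.
So f is surjective.
Since f is surjective, we find f⁻¹(1): we need 51x ≡ 1 − 100 ≡ 29 (mod 128). Using 51⁻¹ = 123: x ≡ 123·29 = 3567 = 27·128 + 111, so x = 111.
Check: f(111) = 51·111 + 100 = 5761 = 45·128 + 1 ≡ 1 (mod 128).

111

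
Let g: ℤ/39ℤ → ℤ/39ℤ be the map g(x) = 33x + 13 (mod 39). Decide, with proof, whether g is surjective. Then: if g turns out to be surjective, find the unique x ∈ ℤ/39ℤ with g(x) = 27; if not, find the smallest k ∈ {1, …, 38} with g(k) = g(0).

13

Since gcd(33, 39) = 3, we have 33x ≡ 0 (mod 3) for all x, so g(x) ≡ 1 (mod 3).
But 0 ≢ 1 (mod 3), so 0 ∈ ℤ/39ℤ has no preimage. Hence g is not surjective.
Since g is not surjective, we find the least positive k with g(k) = g(0): this means 33k ≡ 0 (mod 39), i.e. 39 ∣ 33k. Since gcd(33, 39) = 3, dividing through by 3 this holds exactly when 13 ∣ 11k, and as gcd(11, 13) = 1, exactly when 13 ∣ k.
The smallest positive such k is 13.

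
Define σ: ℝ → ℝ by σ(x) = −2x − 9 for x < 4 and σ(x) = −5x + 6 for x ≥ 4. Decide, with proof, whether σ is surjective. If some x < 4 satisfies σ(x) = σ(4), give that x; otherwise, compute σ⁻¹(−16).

Both pieces are strictly decreasing (slopes −2 and −5), so each is injective on its own interval.
The left piece maps (−∞, 4) onto (−17, ∞); the right piece maps [4, ∞) onto (−∞, −14].
The union (−17, ∞) ∪ (−∞, −14] covers ℝ, so σ is surjective.
For the follow-up: the images overlap, so an x < 4 with σ(x) = σ(4) exists. σ(4) = −14; solving −2x − 9 = −14 for x < 4 gives x = (−14 + 9)/(−2) = 5/2.

5/2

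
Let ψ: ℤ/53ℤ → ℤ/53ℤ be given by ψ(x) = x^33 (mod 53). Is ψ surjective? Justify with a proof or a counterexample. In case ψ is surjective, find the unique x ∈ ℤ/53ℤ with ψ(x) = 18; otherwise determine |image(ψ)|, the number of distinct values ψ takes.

Since 53 is prime, the nonzero elements of ℤ/53ℤ form a cyclic group of order 52.
As gcd(33, 52) = 1, raising to the 33rd power is a bijection on this group: if u^33 ≡ v^33 then (uv^{−1})^33 = 1, and the only element of order dividing gcd(33, 52) = 1 is 1, so u = v.
With ψ(0) = 0 this makes ψ injective on all of ℤ/53ℤ, hence bijective (finite equal-size domain and codomain). In particular ψ is surjective.
Since ψ is surjective, we find the preimage of 18. The inverse of x ↦ x^33 on (ℤ/53ℤ)^× is x ↦ x^41, because 33·41 = 1353 = 26·52 + 1 ≡ 1 (mod 52) and x^{52} = 1 for x ≠ 0 (Fermat). So ψ⁻¹(18) = 18^41 mod 53.
Repeated squaring mod 53: 18^1 ≡ 18, 18^2 ≡ 18² = 324 ≡ 6, 18^4 ≡ 6² = 36, 18^8 ≡ 36² = 1296 ≡ 24, 18^16 ≡ 24² = 576 ≡ 46, 18^32 ≡ 46² = 2116 ≡ 49. Since 41 = 32 + 8 + 1, 18^41 ≡ 49·24·18: 49·24 = 1176 ≡ 10, then 10·18 = 180 ≡ 21. So 18^41 ≡ 21 (mod 53).
Hence ψ⁻¹(18) = 21.

21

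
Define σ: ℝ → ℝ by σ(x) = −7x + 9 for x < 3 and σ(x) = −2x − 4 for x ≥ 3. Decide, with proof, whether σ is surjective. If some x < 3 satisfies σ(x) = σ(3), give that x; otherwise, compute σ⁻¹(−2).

19/7

Both pieces are strictly decreasing (slopes −7 and −2), so each is injective on its own interval.
The left piece maps (−∞, 3) onto (−12, ∞); the right piece maps [3, ∞) onto (−∞, −10].
The union (−12, ∞) ∪ (−∞, −10] covers ℝ, so σ is surjective.
For the follow-up: the images overlap, so an x < 3 with σ(x) = σ(3) exists. σ(3) = −10; solving −7x + 9 = −10 for x < 3 gives x = (−10 − 9)/(−7) = 19/7.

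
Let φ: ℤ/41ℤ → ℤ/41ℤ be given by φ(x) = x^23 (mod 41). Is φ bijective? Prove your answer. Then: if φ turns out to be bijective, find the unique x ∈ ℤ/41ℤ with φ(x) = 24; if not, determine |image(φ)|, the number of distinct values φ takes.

28

Since 41 is prime, the nonzero elements of ℤ/41ℤ form a cyclic group of order 40.
As gcd(23, 40) = 1, raising to the 23rd power is a bijection on this group: if a^23 ≡ b^23 then (ab^{−1})^23 = 1, and the only element of order dividing gcd(23, 40) = 1 is 1, so a = b.
With φ(0) = 0 this makes φ injective on all of ℤ/41ℤ, hence bijective (finite equal-size domain and codomain). In particular φ is bijective.
Since φ is bijective, we find the preimage of 24. The inverse of x ↦ x^23 on (ℤ/41ℤ)^× is x ↦ x^7, because 23·7 = 161 = 4·40 + 1 ≡ 1 (mod 40) and x^{40} = 1 for x ≠ 0 (Fermat). So φ⁻¹(24) = 24^7 mod 41.
Repeated squaring mod 41: 24^1 ≡ 24, 24^2 ≡ 24² = 576 ≡ 2, 24^4 ≡ 2² = 4. Since 7 = 4 + 2 + 1, 24^7 ≡ 4·2·24: 4·2 = 8, then 8·24 = 192 ≡ 28. So 24^7 ≡ 28 (mod 41).
Hence φ⁻¹(24) = 28.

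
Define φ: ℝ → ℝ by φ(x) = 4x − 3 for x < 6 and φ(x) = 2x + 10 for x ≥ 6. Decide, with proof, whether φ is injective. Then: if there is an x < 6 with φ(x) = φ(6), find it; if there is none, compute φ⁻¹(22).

6

Both pieces are strictly increasing (slopes 4 and 2), so each is injective on its own interval.
The left piece maps (−∞, 6) onto (−∞, 21); the right piece maps [6, ∞) onto [22, ∞).
These images are disjoint, so no value is attained by both pieces. So φ is injective.
Because the two images are disjoint, no x < 6 has φ(x) = φ(6), so we compute φ⁻¹(22): 22 lies in [22, ∞), so solve 2x + 10 = 22: x = (22 − 10)/2 = 6.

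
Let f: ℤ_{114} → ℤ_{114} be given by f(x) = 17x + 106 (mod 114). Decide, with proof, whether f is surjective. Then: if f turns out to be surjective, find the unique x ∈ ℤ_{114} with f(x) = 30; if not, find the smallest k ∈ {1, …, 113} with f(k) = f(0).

Since gcd(17, 114) = 1, 17 is invertible modulo 114. Euclid's algorithm: 114 = 6·17 + 12, 17 = 1·12 + 5, 12 = 2·5 + 2, 5 = 2·2 + 1; back-substituting gives 1 = 47·17 − 7·114, so 17⁻¹ ≡ 47 (mod 114).
For any y ∈ ℤ_{114}, x = 47(y − 106) mod 114 satisfies f(x) = 17·47(y − 106) + 106 ≡ y (since 17·47 ≡ 1 mod 114). So every y has a preimage.
So f is surjective.
Since f is surjective, we compute f⁻¹(30): solve 17x + 106 ≡ 30 (mod 114), i.e. 17x ≡ 38 (mod 114).
Multiplying by 17⁻¹ = 47 gives x ≡ 47·38 = 1786 = 15·114 + 76 ≡ 76 (mod 114).
Check: f(76) = 17·76 + 106 = 1398 = 12·114 + 30 ≡ 30 (mod 114).

76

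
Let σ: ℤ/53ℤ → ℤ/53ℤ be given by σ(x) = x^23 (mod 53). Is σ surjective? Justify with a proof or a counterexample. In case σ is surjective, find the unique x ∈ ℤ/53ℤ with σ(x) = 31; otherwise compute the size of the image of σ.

14

Since 53 is prime, the nonzero elements of ℤ/53ℤ form a cyclic group of order 52.
As gcd(23, 52) = 1, raising to the 23rd power is a bijection on this group: if a^23 ≡ b^23 then (ab^{−1})^23 = 1, and the only element of order dividing gcd(23, 52) = 1 is 1, so a = b.
With σ(0) = 0 this makes σ injective on all of ℤ/53ℤ, hence bijective (finite equal-size domain and codomain). In particular σ is surjective.
Since σ is surjective, we find the preimage of 31. The inverse of x ↦ x^23 on (ℤ/53ℤ)^× is x ↦ x^43, because 23·43 = 989 = 19·52 + 1 ≡ 1 (mod 52) and x^{52} = 1 for x ≠ 0 (Fermat). So σ⁻¹(31) = 31^43 mod 53.
Repeated squaring mod 53: 31^1 ≡ 31, 31^2 ≡ 31² = 961 ≡ 7, 31^4 ≡ 7² = 49, 31^8 ≡ 49² = 2401 ≡ 16, 31^16 ≡ 16² = 256 ≡ 44, 31^32 ≡ 44² = 1936 ≡ 28. Since 43 = 32 + 8 + 2 + 1, 31^43 ≡ 28·16·7·31: 28·16 = 448 ≡ 24, then 24·7 = 168 ≡ 9, then 9·31 = 279 ≡ 14. So 31^43 ≡ 14 (mod 53).
Hence σ⁻¹(31) = 14.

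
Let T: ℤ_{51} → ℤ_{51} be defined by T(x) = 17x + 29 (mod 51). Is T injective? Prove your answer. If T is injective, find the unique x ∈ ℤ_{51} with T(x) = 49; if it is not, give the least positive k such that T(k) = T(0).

3

Recall: T is injective when T(a) = T(b) forces a = b.
We have gcd(17, 51) = 17 > 1. Taking a = 0 and b = 3: T(0) = 29 and T(3) = 17·3 + 29 = 80 ≡ 29 (mod 51).
So T(0) = T(3) while 0 ≠ 3, thus T is not injective.
Since T is not injective, we find the least positive k with T(k) = T(0): this means 17k ≡ 0 (mod 51), i.e. 51 ∣ 17k. Since gcd(17, 51) = 17, dividing through by 17 this holds exactly when 3 ∣ k.
The smallest positive such k is 3.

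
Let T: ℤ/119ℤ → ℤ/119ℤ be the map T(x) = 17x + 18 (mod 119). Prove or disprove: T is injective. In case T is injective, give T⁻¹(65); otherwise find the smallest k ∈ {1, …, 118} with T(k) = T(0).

We have gcd(17, 119) = 17 > 1. Taking x_1 = 0 and x_2 = 7: T(0) = 18 and T(7) = 17·7 + 18 = 137 ≡ 18 (mod 119).
So T(0) = T(7) while 0 ≠ 7, so T is not injective.
Since T is not injective, we find the least positive k with T(k) = T(0): this means 17k ≡ 0 (mod 119), i.e. 119 ∣ 17k. Since gcd(17, 119) = 17, dividing through by 17 this holds exactly when 7 ∣ k.
The smallest positive such k is 7.

7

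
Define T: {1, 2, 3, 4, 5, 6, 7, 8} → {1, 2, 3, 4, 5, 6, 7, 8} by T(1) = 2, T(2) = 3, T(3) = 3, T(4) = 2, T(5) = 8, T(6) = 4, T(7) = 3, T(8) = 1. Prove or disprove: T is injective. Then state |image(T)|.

5

T(2) = 3 = T(3) with 2 ≠ 3, so T is not injective.
The image of T is {1, 2, 3, 4, 8}, which has 5 elements.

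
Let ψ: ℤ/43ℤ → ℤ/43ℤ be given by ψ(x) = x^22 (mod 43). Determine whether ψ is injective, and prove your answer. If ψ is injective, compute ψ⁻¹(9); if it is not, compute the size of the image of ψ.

22

ψ(21): Repeated squaring mod 43: 21^1 ≡ 21, 21^2 ≡ 21² = 441 ≡ 11, 21^4 ≡ 11² = 121 ≡ 35, 21^8 ≡ 35² = 1225 ≡ 21, 21^16 ≡ 21² = 441 ≡ 11. Since 22 = 16 + 4 + 2, 21^22 ≡ 11·35·11: 11·35 = 385 ≡ 41, then 41·11 = 451 ≡ 21. So 21^22 ≡ 21 (mod 43).
ψ(22): Repeated squaring mod 43: 22^1 ≡ 22, 22^2 ≡ 22² = 484 ≡ 11, 22^4 ≡ 11² = 121 ≡ 35, 22^8 ≡ 35² = 1225 ≡ 21, 22^16 ≡ 21² = 441 ≡ 11. Since 22 = 16 + 4 + 2, 22^22 ≡ 11·35·11: 11·35 = 385 ≡ 41, then 41·11 = 451 ≡ 21. So 22^22 ≡ 21 (mod 43).
So ψ(21) = ψ(22) = 21 while 21 ≠ 22, hence ψ is not injective.
Since ψ is not injective, we determine |image(ψ)|. Computing x^22 mod 43 for each x (by repeated squaring, reducing mod 43 at every step), the values ψ(0), ψ(1), …, ψ(42) are: 0, 1, 41, 40, 4, 38, 6, 36, 35, 9, 10, 11, 31, 13, 14, 15, 16, 17, 25, 24, 23, 21, 21, 23, 24, 25, 17, 16, 15, 14, 13, 31, 11, 10, 9, 35, 36, 6, 38, 4, 40, 41, 1.
The distinct values are {0, 1, 4, 6, 9, 10, 11, 13, 14, 15, 16, 17, 21, 23, 24, 25, 31, 35, 36, 38, 40, 41}; there are 22 of them.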